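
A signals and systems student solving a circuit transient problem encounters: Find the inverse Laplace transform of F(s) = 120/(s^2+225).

Standard pair: w/(s^2+w^2) <-> sin(wt)*u(t)
Recognize w^2 = 225, so w = 15; numerator 120 = 8*15.
f(t) = 8*sin(15t)*u(t)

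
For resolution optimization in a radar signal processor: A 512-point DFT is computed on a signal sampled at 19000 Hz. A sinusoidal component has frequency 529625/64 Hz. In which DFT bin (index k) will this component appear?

DFT frequency resolution = f_s/N = 19000/512 = 2375/64 Hz
Bin index k = f_signal / resolution = 529625/64 / 2375/64 = 223
The signal frequency 529625/64 Hz falls in DFT bin k = 223.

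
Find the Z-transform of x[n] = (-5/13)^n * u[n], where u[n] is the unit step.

The Z-transform of a^n * u[n] is z/(z-a) for |z| > |a|.
Here a = -5/13, so X(z) = z/(z - (-5/13)) = 13z/(13z + 5)
ROC: |z| > 5/13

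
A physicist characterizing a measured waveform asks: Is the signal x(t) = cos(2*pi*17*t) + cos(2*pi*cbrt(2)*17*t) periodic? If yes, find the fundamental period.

f1 = 17 Hz, f2 = 17*cbrt(2) Hz
Ratio f2/f1 = cbrt(2), which is irrational.
Since the frequency ratio is irrational, no common period exists.
The signal is not periodic.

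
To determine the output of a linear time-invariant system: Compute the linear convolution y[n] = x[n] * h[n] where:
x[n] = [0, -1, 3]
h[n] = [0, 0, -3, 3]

y[n] = sum_k x[k]*h[n-k]. Output length = len(x) + len(h) - 1 = 3 + 4 - 1 = 6.
y[0] = 0*0 = 0
y[1] = -1*0 + 0*0 = 0
y[2] = 3*0 + -1*0 + 0*-3 = 0
y[3] = 3*0 + -1*-3 + 0*3 = 3
y[4] = 3*-3 + -1*3 = -12
y[5] = 3*3 = 9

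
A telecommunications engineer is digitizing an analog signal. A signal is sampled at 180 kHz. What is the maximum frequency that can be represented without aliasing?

The maximum frequency that can be represented without aliasing
is the Nyquist frequency: f_max = f_s / 2 = 180 kHz / 2 = 90 kHz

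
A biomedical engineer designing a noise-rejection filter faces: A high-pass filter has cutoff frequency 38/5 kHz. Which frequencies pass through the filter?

A high-pass filter passes all frequencies above the cutoff frequency 38/5 kHz and attenuates lower frequencies.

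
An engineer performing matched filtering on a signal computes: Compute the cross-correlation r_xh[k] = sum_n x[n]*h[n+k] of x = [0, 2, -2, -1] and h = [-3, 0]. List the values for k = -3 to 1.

Both sequences indexed from 0 and zero outside their support.
Lags with overlap: k = -3 to 1.
  r_xh[-3] = x[3]*h[0] = 3
  r_xh[-2] = x[2]*h[0] + x[3]*h[1] = 6
  r_xh[-1] = x[1]*h[0] + x[2]*h[1] = -6
  r_xh[0] = x[0]*h[0] + x[1]*h[1] = 0
  r_xh[1] = x[0]*h[1] = 0
r_xh = [3, 6, -6, 0, 0] (for k = -3, ..., 1)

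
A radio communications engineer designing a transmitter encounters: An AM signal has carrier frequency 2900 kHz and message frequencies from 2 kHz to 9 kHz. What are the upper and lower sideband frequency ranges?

Upper sideband (USB) = fc + [fm_low, fm_high] = 2900 + [2, 9] = [2902, 2909] kHz
Lower sideband (LSB) = fc - [fm_high, fm_low] = 2900 - [9, 2] = [2891, 2898] kHz
Total occupied spectrum: 2891 kHz to 2909 kHz (plus carrier at 2900 kHz)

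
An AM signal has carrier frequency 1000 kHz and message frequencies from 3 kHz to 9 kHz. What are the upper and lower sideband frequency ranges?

Upper sideband (USB) = fc + [fm_low, fm_high] = 1000 + [3, 9] = [1003, 1009] kHz
Lower sideband (LSB) = fc - [fm_high, fm_low] = 1000 - [9, 3] = [991, 997] kHz
Total occupied spectrum: 991 kHz to 1009 kHz (plus carrier at 1000 kHz)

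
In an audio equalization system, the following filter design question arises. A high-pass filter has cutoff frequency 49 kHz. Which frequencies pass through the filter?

A high-pass filter passes all frequencies above the cutoff frequency 49 kHz and attenuates lower frequencies.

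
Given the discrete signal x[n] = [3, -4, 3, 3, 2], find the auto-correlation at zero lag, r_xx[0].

The auto-correlation at zero lag r_xx[0] equals the signal energy.
r_xx[0] = sum of x[n]^2 = 3^2 + (-4)^2 + 3^2 + 3^2 + 2^2
= 9 + 16 + 9 + 9 + 4 = 47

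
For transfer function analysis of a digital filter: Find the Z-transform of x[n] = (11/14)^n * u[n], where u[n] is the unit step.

The Z-transform of a^n * u[n] is z/(z-a) for |z| > |a|.
Here a = 11/14, so X(z) = z/(z - (11/14)) = 14z/(14z - 11)
ROC: |z| > 11/14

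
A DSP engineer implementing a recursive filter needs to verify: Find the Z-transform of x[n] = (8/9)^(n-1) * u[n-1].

Time-shifting property: if X(z) = Z{x[n]}, then Z{x[n-d]} = z^(-d) * X(z)
X(z) = z/(z - 8/9) for x[n] = (8/9)^n * u[n]
Z{x[n-1]} = z^(-1) * z/(z - 8/9) = 1/(z - 8/9)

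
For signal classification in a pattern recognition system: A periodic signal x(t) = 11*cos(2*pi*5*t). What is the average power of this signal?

Average power of A*cos(wt) is A^2/2.
P = 11^2 / 2 = 121/2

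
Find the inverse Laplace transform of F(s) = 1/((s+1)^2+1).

Standard pair: w/((s+a)^2+w^2) <-> e^(-at)*sin(wt)*u(t)
With a=1, w=1: f(t) = e^(-t)*sin(t)*u(t)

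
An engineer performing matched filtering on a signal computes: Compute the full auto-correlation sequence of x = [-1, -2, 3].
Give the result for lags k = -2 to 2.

r_xx[k] = sum_m x[m]*x[m+k], indexed from 0, for k = -2 to 2:
  r_xx[-2] = x[2]*x[0] = -3
  r_xx[-1] = x[1]*x[0] + x[2]*x[1] = -4
  r_xx[0] = x[0]*x[0] + x[1]*x[1] + x[2]*x[2] = 14
  r_xx[1] = x[0]*x[1] + x[1]*x[2] = -4
  r_xx[2] = x[0]*x[2] = -3
r_xx = [-3, -4, 14, -4, -3]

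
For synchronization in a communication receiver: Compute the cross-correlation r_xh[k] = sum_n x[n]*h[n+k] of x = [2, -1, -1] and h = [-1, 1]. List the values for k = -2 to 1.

Both sequences indexed from 0 and zero outside their support.
Lags with overlap: k = -2 to 1.
  r_xh[-2] = x[2]*h[0] = 1
  r_xh[-1] = x[1]*h[0] + x[2]*h[1] = 0
  r_xh[0] = x[0]*h[0] + x[1]*h[1] = -3
  r_xh[1] = x[0]*h[1] = 2
r_xh = [1, 0, -3, 2] (for k = -2, ..., 1)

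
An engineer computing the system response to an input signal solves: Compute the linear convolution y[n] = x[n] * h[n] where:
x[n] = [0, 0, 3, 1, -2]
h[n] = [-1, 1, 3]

y[n] = sum_k x[k]*h[n-k]. Output length = len(x) + len(h) - 1 = 5 + 3 - 1 = 7.
y[0] = 0*-1 = 0
y[1] = 0*-1 + 0*1 = 0
y[2] = 3*-1 + 0*1 + 0*3 = -3
y[3] = 1*-1 + 3*1 + 0*3 = 2
y[4] = -2*-1 + 1*1 + 3*3 = 12
y[5] = -2*1 + 1*3 = 1
y[6] = -2*3 = -6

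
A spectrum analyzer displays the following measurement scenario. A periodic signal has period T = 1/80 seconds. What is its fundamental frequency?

The fundamental frequency is the reciprocal of the period.
f = 1/T = 1/(1/80) = 80 Hz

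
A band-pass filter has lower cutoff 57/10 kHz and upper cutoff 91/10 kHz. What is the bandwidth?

Bandwidth = f_high - f_low
= 91/10 kHz - 57/10 kHz = 17/5 kHz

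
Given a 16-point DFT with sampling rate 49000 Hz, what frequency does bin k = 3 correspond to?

The frequency of DFT bin k is: f_k = k * f_s / N
f_3 = 3 * 49000 / 16 = 18375/2 Hz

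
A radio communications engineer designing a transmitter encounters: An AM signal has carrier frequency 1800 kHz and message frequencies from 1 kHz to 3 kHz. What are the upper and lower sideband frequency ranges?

Upper sideband (USB) = fc + [fm_low, fm_high] = 1800 + [1, 3] = [1801, 1803] kHz
Lower sideband (LSB) = fc - [fm_high, fm_low] = 1800 - [3, 1] = [1797, 1799] kHz
Total occupied spectrum: 1797 kHz to 1803 kHz (plus carrier at 1800 kHz)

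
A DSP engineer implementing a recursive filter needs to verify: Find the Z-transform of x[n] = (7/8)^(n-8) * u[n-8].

Time-shifting property: if X(z) = Z{x[n]}, then Z{x[n-d]} = z^(-d) * X(z)
X(z) = z/(z - 7/8) for x[n] = (7/8)^n * u[n]
Z{x[n-8]} = z^(-8) * z/(z - 7/8) = z^(-7)/(z - 7/8)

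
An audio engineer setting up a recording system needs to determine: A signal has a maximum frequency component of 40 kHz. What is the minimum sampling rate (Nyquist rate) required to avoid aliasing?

By the Nyquist-Shannon sampling theorem,
the minimum sampling rate (Nyquist rate) must be at least 2 * f_max.
Nyquist rate = 2 * 40 kHz = 80 kHz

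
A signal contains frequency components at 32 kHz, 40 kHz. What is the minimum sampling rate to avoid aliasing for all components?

The highest frequency component is f_max = 40 kHz.
Nyquist rate = 2 * f_max = 2 * 40 kHz = 80 kHz.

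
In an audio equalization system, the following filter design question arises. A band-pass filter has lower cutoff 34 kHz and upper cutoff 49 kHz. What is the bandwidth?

Bandwidth = f_high - f_low
= 49 kHz - 34 kHz = 15 kHz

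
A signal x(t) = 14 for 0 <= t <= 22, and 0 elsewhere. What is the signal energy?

Energy = integral of |x(t)|^2 dt over the signal duration
= 14^2 * 22 = 196 * 22 = 4312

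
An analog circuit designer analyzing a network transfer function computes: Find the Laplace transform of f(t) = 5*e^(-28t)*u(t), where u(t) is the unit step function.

Standard Laplace transform pair:
e^(-at)*u(t) <-> 1/(s+a)
With a = 28: L{5*e^(-28t)*u(t)} = 5/(s+28), ROC: Re(s) > -28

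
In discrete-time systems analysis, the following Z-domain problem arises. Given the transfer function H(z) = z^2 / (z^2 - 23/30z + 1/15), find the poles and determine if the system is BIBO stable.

Poles are roots of the denominator: z^2 - 23/30z + 1/15 = 0.
Quadratic formula: z = [-(-23/30) +/- sqrt((-23/30)^2 - 4*(1/15))] / 2
Discriminant = 529/900 - 4/15 = 289/900; sqrt = 17/30.
z = (23/30 +/- 17/30) / 2 => z = 2/3 or z = 1/10.
|p1| = 1/10, |p2| = 2/3.
For BIBO stability, all poles must lie inside the unit circle (|p| < 1).
System is STABLE since both |p| < 1.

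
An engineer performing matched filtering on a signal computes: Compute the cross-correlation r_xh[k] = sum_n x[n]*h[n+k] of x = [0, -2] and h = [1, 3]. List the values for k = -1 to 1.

Both sequences indexed from 0 and zero outside their support.
Lags with overlap: k = -1 to 1.
  r_xh[-1] = x[1]*h[0] = -2
  r_xh[0] = x[0]*h[0] + x[1]*h[1] = -6
  r_xh[1] = x[0]*h[1] = 0
r_xh = [-2, -6, 0] (for k = -1, ..., 1)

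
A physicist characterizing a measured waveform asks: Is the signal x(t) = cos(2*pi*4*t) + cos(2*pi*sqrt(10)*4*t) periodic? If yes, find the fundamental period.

f1 = 4 Hz, f2 = 4*sqrt(10) Hz
Ratio f2/f1 = sqrt(10), which is irrational.
Since the frequency ratio is irrational, no common period exists.
The signal is not periodic.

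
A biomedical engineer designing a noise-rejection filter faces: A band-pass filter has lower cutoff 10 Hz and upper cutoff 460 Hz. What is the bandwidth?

Bandwidth = f_high - f_low
= 460 Hz - 10 Hz = 450 Hz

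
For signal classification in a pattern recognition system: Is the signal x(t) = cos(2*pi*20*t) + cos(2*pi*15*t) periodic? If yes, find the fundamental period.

f1 = 20 Hz, f2 = 15 Hz
Period T1 = 1/20, T2 = 1/15
Ratio T1/T2 = 15/20, which is rational.
The signal is periodic with fundamental period T = 1/GCD(20,15) = 1/5 s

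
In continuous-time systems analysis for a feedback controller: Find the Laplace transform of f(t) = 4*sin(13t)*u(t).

Standard pair: sin(wt)*u(t) <-> w/(s^2+w^2)
With w = 13: L{4*sin(13t)*u(t)} = 52/(s^2+169)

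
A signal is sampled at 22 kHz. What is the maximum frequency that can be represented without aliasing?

The maximum frequency that can be represented without aliasing
is the Nyquist frequency: f_max = f_s / 2 = 22 kHz / 2 = 11 kHz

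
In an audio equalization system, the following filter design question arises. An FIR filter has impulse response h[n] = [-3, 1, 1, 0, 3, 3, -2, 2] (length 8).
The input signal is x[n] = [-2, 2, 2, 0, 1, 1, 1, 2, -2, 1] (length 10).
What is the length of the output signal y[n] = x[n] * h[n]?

For linear convolution, the output length is:
len(y) = len(x) + len(h) - 1 = 10 + 8 - 1 = 17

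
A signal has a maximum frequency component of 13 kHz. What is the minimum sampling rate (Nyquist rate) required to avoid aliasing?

By the Nyquist-Shannon sampling theorem,
the minimum sampling rate (Nyquist rate) must be at least 2 * f_max.
Nyquist rate = 2 * 13 kHz = 26 kHz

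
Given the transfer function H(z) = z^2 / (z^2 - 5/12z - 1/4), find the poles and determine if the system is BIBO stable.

Poles are roots of the denominator: z^2 - 5/12z - 1/4 = 0.
Quadratic formula: z = [-(-5/12) +/- sqrt((-5/12)^2 - 4*(-1/4))] / 2
Discriminant = 25/144 + 1 = 169/144; sqrt = 13/12.
z = (5/12 +/- 13/12) / 2 => z = 3/4 or z = -1/3.
|p1| = 1/3, |p2| = 3/4.
For BIBO stability, all poles must lie inside the unit circle (|p| < 1).
System is STABLE since both |p| < 1.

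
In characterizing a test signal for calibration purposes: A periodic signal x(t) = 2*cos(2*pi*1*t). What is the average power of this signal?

Average power of A*cos(wt) is A^2/2.
P = 2^2 / 2 = 4/2 = 2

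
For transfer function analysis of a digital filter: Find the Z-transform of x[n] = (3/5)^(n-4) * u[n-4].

Time-shifting property: if X(z) = Z{x[n]}, then Z{x[n-d]} = z^(-d) * X(z)
X(z) = z/(z - 3/5) for x[n] = (3/5)^n * u[n]
Z{x[n-4]} = z^(-4) * z/(z - 3/5) = z^(-3)/(z - 3/5)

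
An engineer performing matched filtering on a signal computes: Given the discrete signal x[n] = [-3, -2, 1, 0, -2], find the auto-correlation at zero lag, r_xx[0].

The auto-correlation at zero lag r_xx[0] equals the signal energy.
r_xx[0] = sum of x[n]^2 = (-3)^2 + (-2)^2 + 1^2 + 0^2 + (-2)^2
= 9 + 4 + 1 + 0 + 4 = 18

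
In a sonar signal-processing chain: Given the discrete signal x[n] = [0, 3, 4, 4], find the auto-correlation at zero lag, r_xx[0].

The auto-correlation at zero lag r_xx[0] equals the signal energy.
r_xx[0] = sum of x[n]^2 = 0^2 + 3^2 + 4^2 + 4^2
= 0 + 9 + 16 + 16 = 41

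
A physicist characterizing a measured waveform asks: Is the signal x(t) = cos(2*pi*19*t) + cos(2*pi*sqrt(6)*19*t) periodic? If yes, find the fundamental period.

f1 = 19 Hz, f2 = 19*sqrt(6) Hz
Ratio f2/f1 = sqrt(6), which is irrational.
Since the frequency ratio is irrational, no common period exists.
The signal is not periodic.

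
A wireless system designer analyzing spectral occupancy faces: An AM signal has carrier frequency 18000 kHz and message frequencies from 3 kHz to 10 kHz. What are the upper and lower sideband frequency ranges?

Upper sideband (USB) = fc + [fm_low, fm_high] = 18000 + [3, 10] = [18003, 18010] kHz
Lower sideband (LSB) = fc - [fm_high, fm_low] = 18000 - [10, 3] = [17990, 17997] kHz
Total occupied spectrum: 17990 kHz to 18010 kHz (plus carrier at 18000 kHz)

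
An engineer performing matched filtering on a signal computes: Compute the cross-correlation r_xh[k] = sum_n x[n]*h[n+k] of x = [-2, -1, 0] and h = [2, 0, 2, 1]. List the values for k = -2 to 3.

Both sequences indexed from 0 and zero outside their support.
Lags with overlap: k = -2 to 3.
  r_xh[-2] = x[2]*h[0] = 0
  r_xh[-1] = x[1]*h[0] + x[2]*h[1] = -2
  r_xh[0] = x[0]*h[0] + x[1]*h[1] + x[2]*h[2] = -4
  r_xh[1] = x[0]*h[1] + x[1]*h[2] + x[2]*h[3] = -2
  r_xh[2] = x[0]*h[2] + x[1]*h[3] = -5
  r_xh[3] = x[0]*h[3] = -2
r_xh = [0, -2, -4, -2, -5, -2] (for k = -2, ..., 3)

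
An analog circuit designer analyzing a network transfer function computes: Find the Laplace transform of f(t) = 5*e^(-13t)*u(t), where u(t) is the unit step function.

Standard Laplace transform pair:
e^(-at)*u(t) <-> 1/(s+a)
With a = 13: L{5*e^(-13t)*u(t)} = 5/(s+13), ROC: Re(s) > -13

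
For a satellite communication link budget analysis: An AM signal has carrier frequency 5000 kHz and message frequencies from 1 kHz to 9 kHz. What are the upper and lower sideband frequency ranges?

Upper sideband (USB) = fc + [fm_low, fm_high] = 5000 + [1, 9] = [5001, 5009] kHz
Lower sideband (LSB) = fc - [fm_high, fm_low] = 5000 - [9, 1] = [4991, 4999] kHz
Total occupied spectrum: 4991 kHz to 5009 kHz (plus carrier at 5000 kHz)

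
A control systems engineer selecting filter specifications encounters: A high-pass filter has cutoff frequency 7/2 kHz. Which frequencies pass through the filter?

A high-pass filter passes all frequencies above the cutoff frequency 7/2 kHz and attenuates lower frequencies.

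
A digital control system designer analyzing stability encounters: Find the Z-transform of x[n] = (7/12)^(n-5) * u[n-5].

Time-shifting property: if X(z) = Z{x[n]}, then Z{x[n-d]} = z^(-d) * X(z)
X(z) = z/(z - 7/12) for x[n] = (7/12)^n * u[n]
Z{x[n-5]} = z^(-5) * z/(z - 7/12) = z^(-4)/(z - 7/12)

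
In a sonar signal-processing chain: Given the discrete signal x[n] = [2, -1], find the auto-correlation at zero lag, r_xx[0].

The auto-correlation at zero lag r_xx[0] equals the signal energy.
r_xx[0] = sum of x[n]^2 = 2^2 + (-1)^2
= 4 + 1 = 5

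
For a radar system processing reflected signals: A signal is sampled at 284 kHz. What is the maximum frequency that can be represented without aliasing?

The maximum frequency that can be represented without aliasing
is the Nyquist frequency: f_max = f_s / 2 = 284 kHz / 2 = 142 kHz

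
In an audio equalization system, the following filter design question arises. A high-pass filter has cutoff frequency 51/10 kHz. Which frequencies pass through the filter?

A high-pass filter passes all frequencies above the cutoff frequency 51/10 kHz and attenuates lower frequencies.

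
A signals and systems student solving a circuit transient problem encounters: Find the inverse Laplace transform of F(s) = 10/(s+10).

Standard pair: k/(s+a) <-> k*e^(-at)*u(t)
With k=10, a=10: f(t) = 10*e^(-10t)*u(t)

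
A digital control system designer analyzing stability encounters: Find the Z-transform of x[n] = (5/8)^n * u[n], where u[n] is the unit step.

The Z-transform of a^n * u[n] is z/(z-a) for |z| > |a|.
Here a = 5/8, so X(z) = z/(z - (5/8)) = 8z/(8z - 5)
ROC: |z| > 5/8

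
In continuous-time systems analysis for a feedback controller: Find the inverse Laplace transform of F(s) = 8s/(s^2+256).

Standard pair: s/(s^2+w^2) <-> cos(wt)*u(t)
With k=8, w=16: f(t) = 8*cos(16t)*u(t)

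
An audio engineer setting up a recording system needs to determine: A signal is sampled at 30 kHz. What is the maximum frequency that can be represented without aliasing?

The maximum frequency that can be represented without aliasing
is the Nyquist frequency: f_max = f_s / 2 = 30 kHz / 2 = 15 kHz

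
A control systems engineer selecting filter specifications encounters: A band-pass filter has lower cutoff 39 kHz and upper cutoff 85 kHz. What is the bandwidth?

Bandwidth = f_high - f_low
= 85 kHz - 39 kHz = 46 kHz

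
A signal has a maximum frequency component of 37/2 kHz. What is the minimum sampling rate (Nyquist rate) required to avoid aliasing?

By the Nyquist-Shannon sampling theorem,
the minimum sampling rate (Nyquist rate) must be at least 2 * f_max.
Nyquist rate = 2 * 37/2 kHz = 37 kHz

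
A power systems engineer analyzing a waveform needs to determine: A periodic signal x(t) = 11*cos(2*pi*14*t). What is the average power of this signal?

Average power of A*cos(wt) is A^2/2.
P = 11^2 / 2 = 121/2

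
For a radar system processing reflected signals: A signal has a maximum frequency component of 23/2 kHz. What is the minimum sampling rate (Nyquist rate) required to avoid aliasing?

By the Nyquist-Shannon sampling theorem,
the minimum sampling rate (Nyquist rate) must be at least 2 * f_max.
Nyquist rate = 2 * 23/2 kHz = 23 kHz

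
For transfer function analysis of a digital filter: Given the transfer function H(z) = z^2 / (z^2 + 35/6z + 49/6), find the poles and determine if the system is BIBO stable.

Poles are roots of the denominator: z^2 + 35/6z + 49/6 = 0.
Quadratic formula: z = [-(35/6) +/- sqrt((35/6)^2 - 4*(49/6))] / 2
Discriminant = 1225/36 - 98/3 = 49/36; sqrt = 7/6.
z = (-35/6 +/- 7/6) / 2 => z = -7/3 or z = -7/2.
|p1| = 7/2, |p2| = 7/3.
For BIBO stability, all poles must lie inside the unit circle (|p| < 1).
System is UNSTABLE since at least one |p| >= 1.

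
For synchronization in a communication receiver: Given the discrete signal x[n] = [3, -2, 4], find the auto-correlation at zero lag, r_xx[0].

The auto-correlation at zero lag r_xx[0] equals the signal energy.
r_xx[0] = sum of x[n]^2 = 3^2 + (-2)^2 + 4^2
= 9 + 4 + 16 = 29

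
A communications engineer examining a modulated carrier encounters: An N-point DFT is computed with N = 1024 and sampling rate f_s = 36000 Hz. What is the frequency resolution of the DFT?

DFT frequency resolution = f_s / N
= 36000 / 1024 = 1125/32 Hz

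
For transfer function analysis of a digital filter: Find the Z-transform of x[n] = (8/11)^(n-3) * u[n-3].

Time-shifting property: if X(z) = Z{x[n]}, then Z{x[n-d]} = z^(-d) * X(z)
X(z) = z/(z - 8/11) for x[n] = (8/11)^n * u[n]
Z{x[n-3]} = z^(-3) * z/(z - 8/11) = z^(-2)/(z - 8/11)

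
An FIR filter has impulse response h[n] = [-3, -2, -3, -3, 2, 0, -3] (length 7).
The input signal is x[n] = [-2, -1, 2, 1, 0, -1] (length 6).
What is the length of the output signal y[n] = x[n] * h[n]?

For linear convolution, the output length is:
len(y) = len(x) + len(h) - 1 = 6 + 7 - 1 = 12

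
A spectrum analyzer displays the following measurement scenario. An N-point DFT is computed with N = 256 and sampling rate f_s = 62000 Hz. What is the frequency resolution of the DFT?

DFT frequency resolution = f_s / N
= 62000 / 256 = 3875/16 Hz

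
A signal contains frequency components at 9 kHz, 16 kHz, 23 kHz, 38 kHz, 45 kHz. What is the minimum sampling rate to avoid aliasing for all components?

The highest frequency component is f_max = 45 kHz.
Nyquist rate = 2 * f_max = 2 * 45 kHz = 90 kHz.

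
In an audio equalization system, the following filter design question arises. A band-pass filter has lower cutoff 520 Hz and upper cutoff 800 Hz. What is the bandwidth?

Bandwidth = f_high - f_low
= 800 Hz - 520 Hz = 280 Hz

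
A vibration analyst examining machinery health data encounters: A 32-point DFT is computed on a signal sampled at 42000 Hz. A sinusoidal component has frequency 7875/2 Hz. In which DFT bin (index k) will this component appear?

DFT frequency resolution = f_s/N = 42000/32 = 2625/2 Hz
Bin index k = f_signal / resolution = 7875/2 / 2625/2 = 3
The signal frequency 7875/2 Hz falls in DFT bin k = 3.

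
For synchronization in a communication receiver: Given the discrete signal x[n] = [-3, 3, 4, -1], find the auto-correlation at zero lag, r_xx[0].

The auto-correlation at zero lag r_xx[0] equals the signal energy.
r_xx[0] = sum of x[n]^2 = (-3)^2 + 3^2 + 4^2 + (-1)^2
= 9 + 9 + 16 + 1 = 35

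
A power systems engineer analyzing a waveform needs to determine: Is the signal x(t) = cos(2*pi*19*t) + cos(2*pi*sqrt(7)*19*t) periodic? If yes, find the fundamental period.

f1 = 19 Hz, f2 = 19*sqrt(7) Hz
Ratio f2/f1 = sqrt(7), which is irrational.
Since the frequency ratio is irrational, no common period exists.
The signal is not periodic.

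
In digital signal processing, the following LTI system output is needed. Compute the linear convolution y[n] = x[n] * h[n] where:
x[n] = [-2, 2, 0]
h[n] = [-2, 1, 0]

y[n] = sum_k x[k]*h[n-k]. Output length = len(x) + len(h) - 1 = 3 + 3 - 1 = 5.
y[0] = -2*-2 = 4
y[1] = 2*-2 + -2*1 = -6
y[2] = 0*-2 + 2*1 + -2*0 = 2
y[3] = 0*1 + 2*0 = 0
y[4] = 0*0 = 0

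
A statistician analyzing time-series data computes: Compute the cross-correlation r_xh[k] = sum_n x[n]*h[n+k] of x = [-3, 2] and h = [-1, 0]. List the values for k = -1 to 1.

Both sequences indexed from 0 and zero outside their support.
Lags with overlap: k = -1 to 1.
  r_xh[-1] = x[1]*h[0] = -2
  r_xh[0] = x[0]*h[0] + x[1]*h[1] = 3
  r_xh[1] = x[0]*h[1] = 0
r_xh = [-2, 3, 0] (for k = -1, ..., 1)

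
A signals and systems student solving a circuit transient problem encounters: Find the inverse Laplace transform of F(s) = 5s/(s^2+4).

Standard pair: s/(s^2+w^2) <-> cos(wt)*u(t)
With k=5, w=2: f(t) = 5*cos(2t)*u(t)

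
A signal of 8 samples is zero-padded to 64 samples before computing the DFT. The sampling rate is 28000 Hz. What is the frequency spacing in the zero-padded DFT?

Original DFT: N = 8, resolution = f_s/N = 28000/8 = 3500 Hz
Zero-padded DFT: N = 64, resolution = f_s/N = 28000/64 = 875/2 Hz
Zero-padding interpolates the spectrum (finer frequency grid)
but does NOT improve the true spectral resolution (ability to resolve close frequencies).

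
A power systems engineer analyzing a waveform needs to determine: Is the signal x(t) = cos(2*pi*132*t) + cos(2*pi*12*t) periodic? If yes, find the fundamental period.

f1 = 132 Hz, f2 = 12 Hz
Period T1 = 1/132, T2 = 1/12
Ratio T1/T2 = 12/132, which is rational.
The signal is periodic with fundamental period T = 1/GCD(132,12) = 1/12 s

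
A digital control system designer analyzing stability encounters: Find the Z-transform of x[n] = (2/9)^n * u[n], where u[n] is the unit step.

The Z-transform of a^n * u[n] is z/(z-a) for |z| > |a|.
Here a = 2/9, so X(z) = z/(z - (2/9)) = 9z/(9z - 2)
ROC: |z| > 2/9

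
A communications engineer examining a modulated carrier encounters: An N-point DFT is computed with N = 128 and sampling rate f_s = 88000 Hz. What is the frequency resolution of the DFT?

DFT frequency resolution = f_s / N
= 88000 / 128 = 1375/2 Hz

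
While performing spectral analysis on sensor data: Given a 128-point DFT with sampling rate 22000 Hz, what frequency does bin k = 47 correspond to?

The frequency of DFT bin k is: f_k = k * f_s / N
f_47 = 47 * 22000 / 128 = 64625/8 Hz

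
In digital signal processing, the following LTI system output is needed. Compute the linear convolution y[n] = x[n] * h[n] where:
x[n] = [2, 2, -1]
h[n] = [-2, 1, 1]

y[n] = sum_k x[k]*h[n-k]. Output length = len(x) + len(h) - 1 = 3 + 3 - 1 = 5.
y[0] = 2*-2 = -4
y[1] = 2*-2 + 2*1 = -2
y[2] = -1*-2 + 2*1 + 2*1 = 6
y[3] = -1*1 + 2*1 = 1
y[4] = -1*1 = -1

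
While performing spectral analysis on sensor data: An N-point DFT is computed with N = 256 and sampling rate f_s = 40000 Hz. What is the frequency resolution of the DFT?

DFT frequency resolution = f_s / N
= 40000 / 256 = 625/4 Hz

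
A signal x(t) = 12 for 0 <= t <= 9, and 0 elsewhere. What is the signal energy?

Energy = integral of |x(t)|^2 dt over the signal duration
= 12^2 * 9 = 144 * 9 = 1296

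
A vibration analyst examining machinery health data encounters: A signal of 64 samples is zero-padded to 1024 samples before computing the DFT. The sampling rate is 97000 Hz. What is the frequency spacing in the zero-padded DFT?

Original DFT: N = 64, resolution = f_s/N = 97000/64 = 12125/8 Hz
Zero-padded DFT: N = 1024, resolution = f_s/N = 97000/1024 = 12125/128 Hz
Zero-padding interpolates the spectrum (finer frequency grid)
but does NOT improve the true spectral resolution (ability to resolve close frequencies).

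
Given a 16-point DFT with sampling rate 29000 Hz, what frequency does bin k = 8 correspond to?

The frequency of DFT bin k is: f_k = k * f_s / N
f_8 = 8 * 29000 / 16 = 14500 Hz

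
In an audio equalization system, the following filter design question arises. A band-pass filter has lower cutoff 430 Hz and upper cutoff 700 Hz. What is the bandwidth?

Bandwidth = f_high - f_low
= 700 Hz - 430 Hz = 270 Hz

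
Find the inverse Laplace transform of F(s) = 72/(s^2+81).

Standard pair: w/(s^2+w^2) <-> sin(wt)*u(t)
Recognize w^2 = 81, so w = 9; numerator 72 = 8*9.
f(t) = 8*sin(9t)*u(t)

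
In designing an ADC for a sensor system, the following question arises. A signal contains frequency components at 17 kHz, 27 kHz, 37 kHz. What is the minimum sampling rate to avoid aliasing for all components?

The highest frequency component is f_max = 37 kHz.
Nyquist rate = 2 * f_max = 2 * 37 kHz = 74 kHz.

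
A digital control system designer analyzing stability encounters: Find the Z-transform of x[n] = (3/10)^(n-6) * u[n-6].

Time-shifting property: if X(z) = Z{x[n]}, then Z{x[n-d]} = z^(-d) * X(z)
X(z) = z/(z - 3/10) for x[n] = (3/10)^n * u[n]
Z{x[n-6]} = z^(-6) * z/(z - 3/10) = z^(-5)/(z - 3/10)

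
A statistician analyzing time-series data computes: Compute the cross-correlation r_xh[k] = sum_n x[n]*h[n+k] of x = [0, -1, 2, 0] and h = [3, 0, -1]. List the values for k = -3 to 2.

Both sequences indexed from 0 and zero outside their support.
Lags with overlap: k = -3 to 2.
  r_xh[-3] = x[3]*h[0] = 0
  r_xh[-2] = x[2]*h[0] + x[3]*h[1] = 6
  r_xh[-1] = x[1]*h[0] + x[2]*h[1] + x[3]*h[2] = -3
  r_xh[0] = x[0]*h[0] + x[1]*h[1] + x[2]*h[2] = -2
  r_xh[1] = x[0]*h[1] + x[1]*h[2] = 1
  r_xh[2] = x[0]*h[2] = 0
r_xh = [0, 6, -3, -2, 1, 0] (for k = -3, ..., 2)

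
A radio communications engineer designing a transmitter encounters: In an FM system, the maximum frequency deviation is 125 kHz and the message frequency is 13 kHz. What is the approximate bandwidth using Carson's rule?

Carson's rule: BW = 2*(delta_f + f_m)
= 2*(125 + 13) kHz = 276 kHz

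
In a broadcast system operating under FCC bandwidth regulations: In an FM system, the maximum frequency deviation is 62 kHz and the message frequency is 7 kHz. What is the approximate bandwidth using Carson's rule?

Carson's rule: BW = 2*(delta_f + f_m)
= 2*(62 + 7) kHz = 138 kHz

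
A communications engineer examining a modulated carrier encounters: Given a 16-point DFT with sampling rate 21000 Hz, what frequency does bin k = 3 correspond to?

The frequency of DFT bin k is: f_k = k * f_s / N
f_3 = 3 * 21000 / 16 = 7875/2 Hz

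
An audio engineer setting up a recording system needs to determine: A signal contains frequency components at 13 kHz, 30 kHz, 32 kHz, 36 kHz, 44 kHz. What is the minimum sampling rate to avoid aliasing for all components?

The highest frequency component is f_max = 44 kHz.
Nyquist rate = 2 * f_max = 2 * 44 kHz = 88 kHz.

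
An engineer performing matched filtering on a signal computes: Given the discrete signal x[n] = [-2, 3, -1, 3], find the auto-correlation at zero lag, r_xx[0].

The auto-correlation at zero lag r_xx[0] equals the signal energy.
r_xx[0] = sum of x[n]^2 = (-2)^2 + 3^2 + (-1)^2 + 3^2
= 4 + 9 + 1 + 9 = 23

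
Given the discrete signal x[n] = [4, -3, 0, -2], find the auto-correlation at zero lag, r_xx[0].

The auto-correlation at zero lag r_xx[0] equals the signal energy.
r_xx[0] = sum of x[n]^2 = 4^2 + (-3)^2 + 0^2 + (-2)^2
= 16 + 9 + 0 + 4 = 29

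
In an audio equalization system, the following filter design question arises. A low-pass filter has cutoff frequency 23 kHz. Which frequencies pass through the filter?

A low-pass filter passes all frequencies below the cutoff frequency 23 kHz and attenuates higher frequencies.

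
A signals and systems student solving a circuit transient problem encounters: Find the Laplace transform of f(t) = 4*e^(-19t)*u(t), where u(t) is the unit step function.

Standard Laplace transform pair:
e^(-at)*u(t) <-> 1/(s+a)
With a = 19: L{4*e^(-19t)*u(t)} = 4/(s+19), ROC: Re(s) > -19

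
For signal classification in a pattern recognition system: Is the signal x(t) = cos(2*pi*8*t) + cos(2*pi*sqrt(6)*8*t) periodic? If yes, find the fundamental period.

f1 = 8 Hz, f2 = 8*sqrt(6) Hz
Ratio f2/f1 = sqrt(6), which is irrational.
Since the frequency ratio is irrational, no common period exists.
The signal is not periodic.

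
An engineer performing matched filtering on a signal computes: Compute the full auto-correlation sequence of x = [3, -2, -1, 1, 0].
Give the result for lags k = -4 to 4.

r_xx[k] = sum_m x[m]*x[m+k], indexed from 0, for k = -4 to 4:
  r_xx[-4] = x[4]*x[0] = 0
  r_xx[-3] = x[3]*x[0] + x[4]*x[1] = 3
  r_xx[-2] = x[2]*x[0] + x[3]*x[1] + x[4]*x[2] = -5
  r_xx[-1] = x[1]*x[0] + x[2]*x[1] + x[3]*x[2] + x[4]*x[3] = -5
  r_xx[0] = x[0]*x[0] + x[1]*x[1] + x[2]*x[2] + x[3]*x[3] + x[4]*x[4] = 15
  r_xx[1] = x[0]*x[1] + x[1]*x[2] + x[2]*x[3] + x[3]*x[4] = -5
  r_xx[2] = x[0]*x[2] + x[1]*x[3] + x[2]*x[4] = -5
  r_xx[3] = x[0]*x[3] + x[1]*x[4] = 3
  r_xx[4] = x[0]*x[4] = 0
r_xx = [0, 3, -5, -5, 15, -5, -5, 3, 0]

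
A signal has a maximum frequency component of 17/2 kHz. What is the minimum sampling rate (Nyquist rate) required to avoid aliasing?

By the Nyquist-Shannon sampling theorem,
the minimum sampling rate (Nyquist rate) must be at least 2 * f_max.
Nyquist rate = 2 * 17/2 kHz = 17 kHz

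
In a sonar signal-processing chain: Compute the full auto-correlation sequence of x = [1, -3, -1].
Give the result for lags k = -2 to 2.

r_xx[k] = sum_m x[m]*x[m+k], indexed from 0, for k = -2 to 2:
  r_xx[-2] = x[2]*x[0] = -1
  r_xx[-1] = x[1]*x[0] + x[2]*x[1] = 0
  r_xx[0] = x[0]*x[0] + x[1]*x[1] + x[2]*x[2] = 11
  r_xx[1] = x[0]*x[1] + x[1]*x[2] = 0
  r_xx[2] = x[0]*x[2] = -1
r_xx = [-1, 0, 11, 0, -1]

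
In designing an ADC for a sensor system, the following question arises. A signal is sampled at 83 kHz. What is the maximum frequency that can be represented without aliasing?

The maximum frequency that can be represented without aliasing
is the Nyquist frequency: f_max = f_s / 2 = 83 kHz / 2 = 83/2 kHz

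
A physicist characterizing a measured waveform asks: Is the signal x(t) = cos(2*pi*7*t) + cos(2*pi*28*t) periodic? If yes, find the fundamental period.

f1 = 7 Hz, f2 = 28 Hz
Period T1 = 1/7, T2 = 1/28
Ratio T1/T2 = 28/7, which is rational.
The signal is periodic with fundamental period T = 1/GCD(7,28) = 1/7 s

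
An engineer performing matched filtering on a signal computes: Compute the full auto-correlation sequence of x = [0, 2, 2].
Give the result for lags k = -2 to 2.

r_xx[k] = sum_m x[m]*x[m+k], indexed from 0, for k = -2 to 2:
  r_xx[-2] = x[2]*x[0] = 0
  r_xx[-1] = x[1]*x[0] + x[2]*x[1] = 4
  r_xx[0] = x[0]*x[0] + x[1]*x[1] + x[2]*x[2] = 8
  r_xx[1] = x[0]*x[1] + x[1]*x[2] = 4
  r_xx[2] = x[0]*x[2] = 0
r_xx = [0, 4, 8, 4, 0]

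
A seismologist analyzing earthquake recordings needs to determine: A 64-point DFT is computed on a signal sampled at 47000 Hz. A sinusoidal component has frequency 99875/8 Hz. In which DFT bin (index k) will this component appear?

DFT frequency resolution = f_s/N = 47000/64 = 5875/8 Hz
Bin index k = f_signal / resolution = 99875/8 / 5875/8 = 17
The signal frequency 99875/8 Hz falls in DFT bin k = 17.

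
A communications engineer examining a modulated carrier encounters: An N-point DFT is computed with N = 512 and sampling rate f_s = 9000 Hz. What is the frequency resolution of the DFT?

DFT frequency resolution = f_s / N
= 9000 / 512 = 1125/64 Hz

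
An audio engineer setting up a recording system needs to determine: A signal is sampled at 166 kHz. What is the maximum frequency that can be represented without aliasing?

The maximum frequency that can be represented without aliasing
is the Nyquist frequency: f_max = f_s / 2 = 166 kHz / 2 = 83 kHz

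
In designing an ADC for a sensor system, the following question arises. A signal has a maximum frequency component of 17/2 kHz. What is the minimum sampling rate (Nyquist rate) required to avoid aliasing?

By the Nyquist-Shannon sampling theorem,
the minimum sampling rate (Nyquist rate) must be at least 2 * f_max.
Nyquist rate = 2 * 17/2 kHz = 17 kHz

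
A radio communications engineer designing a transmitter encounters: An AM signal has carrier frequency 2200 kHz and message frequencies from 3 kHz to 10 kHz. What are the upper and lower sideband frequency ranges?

Upper sideband (USB) = fc + [fm_low, fm_high] = 2200 + [3, 10] = [2203, 2210] kHz
Lower sideband (LSB) = fc - [fm_high, fm_low] = 2200 - [10, 3] = [2190, 2197] kHz
Total occupied spectrum: 2190 kHz to 2210 kHz (plus carrier at 2200 kHz)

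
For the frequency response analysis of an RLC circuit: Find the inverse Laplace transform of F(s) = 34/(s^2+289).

Standard pair: w/(s^2+w^2) <-> sin(wt)*u(t)
Recognize w^2 = 289, so w = 17; numerator 34 = 2*17.
f(t) = 2*sin(17t)*u(t)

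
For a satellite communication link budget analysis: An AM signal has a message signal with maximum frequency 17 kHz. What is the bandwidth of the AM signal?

In AM (double-sideband), the bandwidth is twice the message frequency.
BW = 2 * f_m = 2 * 17 kHz = 34 kHz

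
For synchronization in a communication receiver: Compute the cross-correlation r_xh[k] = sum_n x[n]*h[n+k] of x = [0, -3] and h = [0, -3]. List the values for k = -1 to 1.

Both sequences indexed from 0 and zero outside their support.
Lags with overlap: k = -1 to 1.
  r_xh[-1] = x[1]*h[0] = 0
  r_xh[0] = x[0]*h[0] + x[1]*h[1] = 9
  r_xh[1] = x[0]*h[1] = 0
r_xh = [0, 9, 0] (for k = -1, ..., 1)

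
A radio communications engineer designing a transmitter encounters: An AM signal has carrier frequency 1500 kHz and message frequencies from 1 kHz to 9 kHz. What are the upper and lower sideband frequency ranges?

Upper sideband (USB) = fc + [fm_low, fm_high] = 1500 + [1, 9] = [1501, 1509] kHz
Lower sideband (LSB) = fc - [fm_high, fm_low] = 1500 - [9, 1] = [1491, 1499] kHz
Total occupied spectrum: 1491 kHz to 1509 kHz (plus carrier at 1500 kHz)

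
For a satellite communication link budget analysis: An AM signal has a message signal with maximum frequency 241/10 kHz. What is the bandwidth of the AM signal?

In AM (double-sideband), the bandwidth is twice the message frequency.
BW = 2 * f_m = 2 * 241/10 kHz = 241/5 kHz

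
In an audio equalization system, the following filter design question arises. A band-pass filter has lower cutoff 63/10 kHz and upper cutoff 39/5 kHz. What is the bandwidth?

Bandwidth = f_high - f_low
= 39/5 kHz - 63/10 kHz = 3/2 kHz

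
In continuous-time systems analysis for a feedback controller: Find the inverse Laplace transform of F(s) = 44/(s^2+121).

Standard pair: w/(s^2+w^2) <-> sin(wt)*u(t)
Recognize w^2 = 121, so w = 11; numerator 44 = 4*11.
f(t) = 4*sin(11t)*u(t)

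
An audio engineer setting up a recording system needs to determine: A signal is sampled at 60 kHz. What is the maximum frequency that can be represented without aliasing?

The maximum frequency that can be represented without aliasing
is the Nyquist frequency: f_max = f_s / 2 = 60 kHz / 2 = 30 kHz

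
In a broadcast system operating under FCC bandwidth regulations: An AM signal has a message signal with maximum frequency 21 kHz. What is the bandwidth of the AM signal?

In AM (double-sideband), the bandwidth is twice the message frequency.
BW = 2 * f_m = 2 * 21 kHz = 42 kHz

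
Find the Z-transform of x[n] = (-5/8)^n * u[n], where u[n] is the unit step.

The Z-transform of a^n * u[n] is z/(z-a) for |z| > |a|.
Here a = -5/8, so X(z) = z/(z - (-5/8)) = 8z/(8z + 5)
ROC: |z| > 5/8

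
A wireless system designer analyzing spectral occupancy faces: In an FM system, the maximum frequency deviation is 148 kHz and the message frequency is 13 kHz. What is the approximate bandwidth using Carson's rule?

Carson's rule: BW = 2*(delta_f + f_m)
= 2*(148 + 13) kHz = 322 kHz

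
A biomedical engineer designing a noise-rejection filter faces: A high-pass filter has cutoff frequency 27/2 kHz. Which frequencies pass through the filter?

A high-pass filter passes all frequencies above the cutoff frequency 27/2 kHz and attenuates lower frequencies.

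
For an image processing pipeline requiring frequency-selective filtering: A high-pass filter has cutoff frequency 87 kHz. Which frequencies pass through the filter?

A high-pass filter passes all frequencies above the cutoff frequency 87 kHz and attenuates lower frequencies.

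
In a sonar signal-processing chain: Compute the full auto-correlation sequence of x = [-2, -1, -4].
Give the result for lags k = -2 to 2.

r_xx[k] = sum_m x[m]*x[m+k], indexed from 0, for k = -2 to 2:
  r_xx[-2] = x[2]*x[0] = 8
  r_xx[-1] = x[1]*x[0] + x[2]*x[1] = 6
  r_xx[0] = x[0]*x[0] + x[1]*x[1] + x[2]*x[2] = 21
  r_xx[1] = x[0]*x[1] + x[1]*x[2] = 6
  r_xx[2] = x[0]*x[2] = 8
r_xx = [8, 6, 21, 6, 8]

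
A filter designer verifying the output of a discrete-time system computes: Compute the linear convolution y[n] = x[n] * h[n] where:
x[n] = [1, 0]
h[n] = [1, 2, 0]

y[n] = sum_k x[k]*h[n-k]. Output length = len(x) + len(h) - 1 = 2 + 3 - 1 = 4.
y[0] = 1*1 = 1
y[1] = 0*1 + 1*2 = 2
y[2] = 0*2 + 1*0 = 0
y[3] = 0*0 = 0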